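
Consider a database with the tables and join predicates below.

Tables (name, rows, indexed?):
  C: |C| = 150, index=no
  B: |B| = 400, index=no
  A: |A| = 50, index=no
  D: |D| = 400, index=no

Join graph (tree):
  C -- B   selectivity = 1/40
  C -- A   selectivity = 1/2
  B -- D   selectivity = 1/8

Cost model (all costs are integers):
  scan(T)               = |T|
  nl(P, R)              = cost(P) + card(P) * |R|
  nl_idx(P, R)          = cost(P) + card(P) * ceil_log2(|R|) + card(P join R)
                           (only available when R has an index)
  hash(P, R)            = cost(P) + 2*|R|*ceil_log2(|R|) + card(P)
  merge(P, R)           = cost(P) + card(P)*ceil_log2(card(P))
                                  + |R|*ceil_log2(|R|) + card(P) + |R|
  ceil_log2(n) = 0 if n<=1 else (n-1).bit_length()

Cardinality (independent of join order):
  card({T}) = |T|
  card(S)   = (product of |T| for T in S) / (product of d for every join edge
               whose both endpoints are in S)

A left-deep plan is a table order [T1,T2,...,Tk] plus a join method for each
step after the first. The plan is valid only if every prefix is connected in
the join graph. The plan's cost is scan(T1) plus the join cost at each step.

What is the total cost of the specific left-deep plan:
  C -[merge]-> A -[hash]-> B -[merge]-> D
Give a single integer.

step 1: scan C: cost=150, card=150
step 2: join A via merge
    card(P join A) = 150*50/(2) = 3750
    cost = 150 + 150*8 + 50*6 + 150 + 50 = 1850
step 3: join B via hash
    card(P join B) = 3750*400/(40) = 37500
    cost = 1850 + 2*400*9 + 3750 = 12800
step 4: join D via merge
    card(P join D) = 37500*400/(8) = 1875000
    cost = 12800 + 37500*16 + 400*9 + 37500 + 400 = 654300

654300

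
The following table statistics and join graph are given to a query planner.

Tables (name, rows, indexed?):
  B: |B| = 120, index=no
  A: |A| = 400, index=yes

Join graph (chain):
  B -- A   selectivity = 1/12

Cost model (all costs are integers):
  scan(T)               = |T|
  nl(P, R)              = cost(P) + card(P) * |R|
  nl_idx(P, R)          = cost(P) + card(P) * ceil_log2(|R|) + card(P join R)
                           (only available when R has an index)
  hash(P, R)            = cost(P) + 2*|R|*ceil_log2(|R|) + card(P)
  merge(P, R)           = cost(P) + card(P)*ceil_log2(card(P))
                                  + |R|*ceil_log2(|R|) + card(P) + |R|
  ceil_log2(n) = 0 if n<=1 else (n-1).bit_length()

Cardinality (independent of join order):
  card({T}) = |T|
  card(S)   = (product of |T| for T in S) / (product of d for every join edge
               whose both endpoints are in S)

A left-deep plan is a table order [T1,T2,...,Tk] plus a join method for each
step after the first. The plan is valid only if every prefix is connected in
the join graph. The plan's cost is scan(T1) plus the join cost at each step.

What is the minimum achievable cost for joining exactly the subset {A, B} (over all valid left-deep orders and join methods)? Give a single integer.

2480

Selinger DP over subsets of {A,B}:
  {B}: scan cost=120, card=120
  {A}: scan cost=400, card=400
  {AB}: card=4000; try (B,hash)→2480, (A,merge)→5080, (A,nl_idx)→5200, (B,merge)→5360, (A,hash)→7440, (A,nl)→48120 …(+1); best=2480 via (B,hash)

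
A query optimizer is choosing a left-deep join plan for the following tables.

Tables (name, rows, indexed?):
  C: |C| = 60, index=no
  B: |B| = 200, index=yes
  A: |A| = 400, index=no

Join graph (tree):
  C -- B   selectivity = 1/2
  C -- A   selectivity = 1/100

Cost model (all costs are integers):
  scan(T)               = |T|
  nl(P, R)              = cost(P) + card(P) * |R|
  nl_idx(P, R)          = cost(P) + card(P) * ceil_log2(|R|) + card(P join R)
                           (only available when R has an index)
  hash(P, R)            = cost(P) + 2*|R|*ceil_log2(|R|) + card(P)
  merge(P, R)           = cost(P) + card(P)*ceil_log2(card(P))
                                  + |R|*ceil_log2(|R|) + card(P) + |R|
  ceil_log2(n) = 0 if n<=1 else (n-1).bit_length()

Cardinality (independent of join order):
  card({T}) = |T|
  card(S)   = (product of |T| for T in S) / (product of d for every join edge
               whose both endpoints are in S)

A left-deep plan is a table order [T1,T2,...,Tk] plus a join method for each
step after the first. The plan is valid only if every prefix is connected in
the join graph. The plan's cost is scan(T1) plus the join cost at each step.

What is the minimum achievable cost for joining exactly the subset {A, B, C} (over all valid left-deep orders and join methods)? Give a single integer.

Selinger DP over subsets of {A,B,C}:
  {C}: scan cost=60, card=60
  {B}: scan cost=200, card=200
  {A}: scan cost=400, card=400
  {BC}: card=6000; try (C,hash)→1120, (B,merge)→2280, (C,merge)→2420, (B,hash)→3320, (B,nl_idx)→6540, (B,nl)→12060 …(+1); best=1120 via (C,hash)
  {AC}: card=240; try (C,hash)→1520, (A,merge)→4480, (C,merge)→4820, (A,hash)→7320, (A,nl)→24060, (C,nl)→24400; best=1520 via (C,hash)
  {ABC}: card=24000; try (B,hash)→4960, (B,merge)→5480, (A,hash)→14320, (B,nl_idx)→27440, (B,nl)→49520, (A,merge)→89120 …(+1); best=4960 via (B,hash)

4960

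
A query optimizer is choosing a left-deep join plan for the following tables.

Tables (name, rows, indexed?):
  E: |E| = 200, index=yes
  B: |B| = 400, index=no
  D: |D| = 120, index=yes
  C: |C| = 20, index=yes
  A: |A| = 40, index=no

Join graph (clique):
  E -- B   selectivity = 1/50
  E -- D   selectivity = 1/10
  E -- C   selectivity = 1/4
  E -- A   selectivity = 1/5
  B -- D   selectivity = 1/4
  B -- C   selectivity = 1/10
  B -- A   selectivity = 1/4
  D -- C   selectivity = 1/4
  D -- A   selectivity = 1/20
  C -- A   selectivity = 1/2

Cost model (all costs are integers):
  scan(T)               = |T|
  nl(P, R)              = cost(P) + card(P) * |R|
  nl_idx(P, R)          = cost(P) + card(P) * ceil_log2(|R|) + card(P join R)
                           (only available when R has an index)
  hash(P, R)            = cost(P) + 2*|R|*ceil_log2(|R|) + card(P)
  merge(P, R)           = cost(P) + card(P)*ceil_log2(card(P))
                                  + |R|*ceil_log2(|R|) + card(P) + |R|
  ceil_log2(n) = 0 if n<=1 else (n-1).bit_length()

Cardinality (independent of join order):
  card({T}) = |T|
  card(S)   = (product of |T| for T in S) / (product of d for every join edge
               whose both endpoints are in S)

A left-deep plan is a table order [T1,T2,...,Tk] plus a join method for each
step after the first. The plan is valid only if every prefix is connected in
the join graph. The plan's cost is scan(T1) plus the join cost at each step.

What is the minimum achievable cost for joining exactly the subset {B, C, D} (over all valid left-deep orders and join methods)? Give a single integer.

Selinger DP over subsets of {B,C,D}:
  {B}: scan cost=400, card=400
  {D}: scan cost=120, card=120
  {C}: scan cost=20, card=20
  {BD}: card=12000; try (D,hash)→2480, (B,merge)→5080, (D,merge)→5360, (B,hash)→7440, (D,nl_idx)→15200, (B,nl)→48120 …(+1); best=2480 via (D,hash)
  {BC}: card=800; try (C,hash)→1000, (C,nl_idx)→3200, (B,merge)→4140, (C,merge)→4520, (B,hash)→7240, (B,nl)→8020 …(+1); best=1000 via (C,hash)
  {CD}: card=600; try (C,hash)→440, (D,nl_idx)→760, (D,merge)→1100, (C,merge)→1200, (C,nl_idx)→1320, (D,hash)→1720 …(+2); best=440 via (C,hash)
  {BCD}: card=6000; try (D,hash)→3480, (B,hash)→8240, (D,merge)→10760, (B,merge)→11040, (D,nl_idx)→12600, (C,hash)→14680 …(+5); best=3480 via (D,hash)

3480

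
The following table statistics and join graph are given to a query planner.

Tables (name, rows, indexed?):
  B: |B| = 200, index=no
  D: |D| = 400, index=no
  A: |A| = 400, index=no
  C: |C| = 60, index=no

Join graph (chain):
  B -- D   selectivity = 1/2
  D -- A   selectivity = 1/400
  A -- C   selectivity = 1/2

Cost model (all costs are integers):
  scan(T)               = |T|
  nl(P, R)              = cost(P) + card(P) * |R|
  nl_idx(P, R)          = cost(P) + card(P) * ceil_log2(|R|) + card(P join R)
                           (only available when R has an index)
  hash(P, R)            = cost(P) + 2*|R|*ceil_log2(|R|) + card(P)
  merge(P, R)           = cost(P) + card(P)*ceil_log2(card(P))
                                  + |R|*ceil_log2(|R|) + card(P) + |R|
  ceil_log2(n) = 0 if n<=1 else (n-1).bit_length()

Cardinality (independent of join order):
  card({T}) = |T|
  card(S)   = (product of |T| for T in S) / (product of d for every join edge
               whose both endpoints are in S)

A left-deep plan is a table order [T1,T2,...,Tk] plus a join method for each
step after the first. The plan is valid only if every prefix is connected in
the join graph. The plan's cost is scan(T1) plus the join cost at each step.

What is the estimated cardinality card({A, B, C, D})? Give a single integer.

1200000

Tables in S: A(400), B(200), C(60), D(400)
Edges inside S: B-D(d=2), D-A(d=400), A-C(d=2)
numerator = 400 * 200 * 60 * 400 = 1920000000
denominator = 2 * 400 * 2 = 1600
card(S) = 1920000000 / 1600 = 1200000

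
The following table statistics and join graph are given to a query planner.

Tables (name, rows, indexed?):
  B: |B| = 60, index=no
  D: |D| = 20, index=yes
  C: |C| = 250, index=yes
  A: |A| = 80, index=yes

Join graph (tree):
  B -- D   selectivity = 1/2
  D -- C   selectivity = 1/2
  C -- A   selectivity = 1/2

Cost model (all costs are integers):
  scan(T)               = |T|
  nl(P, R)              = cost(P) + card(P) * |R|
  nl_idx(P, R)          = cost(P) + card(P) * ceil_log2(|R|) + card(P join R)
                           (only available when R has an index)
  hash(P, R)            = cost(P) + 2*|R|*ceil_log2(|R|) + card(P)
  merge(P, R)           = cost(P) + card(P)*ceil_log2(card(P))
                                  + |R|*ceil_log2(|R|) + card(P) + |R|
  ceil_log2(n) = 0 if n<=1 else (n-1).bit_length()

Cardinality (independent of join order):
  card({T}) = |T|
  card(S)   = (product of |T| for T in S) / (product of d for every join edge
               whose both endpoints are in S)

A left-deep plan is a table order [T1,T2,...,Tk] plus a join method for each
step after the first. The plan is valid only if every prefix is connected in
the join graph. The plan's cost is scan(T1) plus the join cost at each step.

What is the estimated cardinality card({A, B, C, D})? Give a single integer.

3000000

Tables in S: A(80), B(60), C(250), D(20)
Edges inside S: B-D(d=2), D-C(d=2), C-A(d=2)
numerator = 80 * 60 * 250 * 20 = 24000000
denominator = 2 * 2 * 2 = 8
card(S) = 24000000 / 8 = 3000000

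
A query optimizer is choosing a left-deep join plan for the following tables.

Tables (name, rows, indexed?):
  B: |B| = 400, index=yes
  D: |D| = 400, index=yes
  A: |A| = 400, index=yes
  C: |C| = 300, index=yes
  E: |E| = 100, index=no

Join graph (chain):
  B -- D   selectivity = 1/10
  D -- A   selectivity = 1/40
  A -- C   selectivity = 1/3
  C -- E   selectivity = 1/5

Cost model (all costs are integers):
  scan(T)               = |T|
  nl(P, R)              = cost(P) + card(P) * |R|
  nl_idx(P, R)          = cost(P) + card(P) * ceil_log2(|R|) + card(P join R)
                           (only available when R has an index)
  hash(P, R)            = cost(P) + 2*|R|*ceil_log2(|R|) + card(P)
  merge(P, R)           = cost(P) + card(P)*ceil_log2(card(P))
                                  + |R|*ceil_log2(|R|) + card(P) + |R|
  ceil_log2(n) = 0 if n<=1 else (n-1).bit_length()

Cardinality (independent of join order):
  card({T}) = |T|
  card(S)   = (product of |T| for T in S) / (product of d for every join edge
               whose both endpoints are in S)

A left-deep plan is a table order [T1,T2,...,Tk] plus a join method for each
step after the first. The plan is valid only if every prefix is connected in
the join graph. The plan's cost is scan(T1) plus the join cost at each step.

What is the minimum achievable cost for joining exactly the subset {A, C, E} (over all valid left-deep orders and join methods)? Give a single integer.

Selinger DP over subsets of {A,C,E}:
  {A}: scan cost=400, card=400
  {C}: scan cost=300, card=300
  {E}: scan cost=100, card=100
  {AC}: card=40000; try (C,hash)→6200, (A,merge)→7300, (C,merge)→7400, (A,hash)→7800, (A,nl_idx)→43000, (C,nl_idx)→44000 …(+2); best=6200 via (C,hash)
  {CE}: card=6000; try (E,hash)→2000, (C,merge)→3900, (E,merge)→4100, (C,hash)→5600, (C,nl_idx)→7000, (C,nl)→30100 …(+1); best=2000 via (E,hash)
  {ACE}: card=800000; try (A,hash)→15200, (E,hash)→47600, (A,merge)→90000, (E,merge)→687000, (A,nl_idx)→856000, (A,nl)→2402000 …(+1); best=15200 via (A,hash)

15200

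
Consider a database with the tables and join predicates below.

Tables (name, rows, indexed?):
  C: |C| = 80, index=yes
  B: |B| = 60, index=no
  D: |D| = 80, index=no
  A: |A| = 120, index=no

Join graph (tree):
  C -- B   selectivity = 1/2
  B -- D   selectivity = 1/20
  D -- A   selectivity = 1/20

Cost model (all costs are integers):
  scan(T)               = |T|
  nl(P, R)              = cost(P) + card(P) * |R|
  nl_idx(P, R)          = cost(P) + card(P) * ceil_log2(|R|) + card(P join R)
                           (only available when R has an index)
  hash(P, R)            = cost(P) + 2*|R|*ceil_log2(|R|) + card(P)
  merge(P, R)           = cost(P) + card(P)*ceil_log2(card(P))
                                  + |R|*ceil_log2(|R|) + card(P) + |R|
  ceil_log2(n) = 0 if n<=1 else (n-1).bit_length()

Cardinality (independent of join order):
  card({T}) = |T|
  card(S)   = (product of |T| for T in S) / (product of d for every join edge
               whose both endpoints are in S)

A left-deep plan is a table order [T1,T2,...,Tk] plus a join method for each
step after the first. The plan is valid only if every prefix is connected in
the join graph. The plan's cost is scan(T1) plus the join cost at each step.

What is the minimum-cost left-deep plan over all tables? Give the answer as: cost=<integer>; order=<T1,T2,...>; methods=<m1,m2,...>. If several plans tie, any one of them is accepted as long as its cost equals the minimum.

cost=5120; order=A,D,B,C; methods=hash,hash,hash

Selinger DP (subsets sized 1..n):
  {C}: scan cost=80, card=80
  {B}: scan cost=60, card=60
  {D}: scan cost=80, card=80
  {A}: scan cost=120, card=120
  {BC}: card=2400; try (B,hash)→880, (C,merge)→1120, (B,merge)→1140, (C,hash)→1240, (C,nl_idx)→2880, (C,nl)→4860 …(+1); best=880 via (B,hash)
  {BD}: card=240; try (B,hash)→880, (D,merge)→1120, (B,merge)→1140, (D,hash)→1240, (D,nl)→4860, (B,nl)→4880; best=880 via (B,hash)
  {AD}: card=480; try (D,hash)→1360, (A,merge)→1680, (D,merge)→1720, (A,hash)→1840, (A,nl)→9680, (D,nl)→9720; best=1360 via (D,hash)
  {BCD}: card=9600; try (C,hash)→2240, (C,merge)→3680, (D,hash)→4400, (C,nl_idx)→12160, (C,nl)→20080, (D,merge)→32720 …(+1); best=2240 via (C,hash)
  {ABD}: card=1440; try (B,hash)→2560, (A,hash)→2800, (A,merge)→4000, (B,merge)→6580, (A,nl)→29680, (B,nl)→30160; best=2560 via (B,hash)
  {ABCD}: card=57600; try (C,hash)→5120, (A,hash)→13520, (C,merge)→20480, (C,nl_idx)→70240, (C,nl)→117760, (A,merge)→147200 …(+1); best=5120 via (C,hash)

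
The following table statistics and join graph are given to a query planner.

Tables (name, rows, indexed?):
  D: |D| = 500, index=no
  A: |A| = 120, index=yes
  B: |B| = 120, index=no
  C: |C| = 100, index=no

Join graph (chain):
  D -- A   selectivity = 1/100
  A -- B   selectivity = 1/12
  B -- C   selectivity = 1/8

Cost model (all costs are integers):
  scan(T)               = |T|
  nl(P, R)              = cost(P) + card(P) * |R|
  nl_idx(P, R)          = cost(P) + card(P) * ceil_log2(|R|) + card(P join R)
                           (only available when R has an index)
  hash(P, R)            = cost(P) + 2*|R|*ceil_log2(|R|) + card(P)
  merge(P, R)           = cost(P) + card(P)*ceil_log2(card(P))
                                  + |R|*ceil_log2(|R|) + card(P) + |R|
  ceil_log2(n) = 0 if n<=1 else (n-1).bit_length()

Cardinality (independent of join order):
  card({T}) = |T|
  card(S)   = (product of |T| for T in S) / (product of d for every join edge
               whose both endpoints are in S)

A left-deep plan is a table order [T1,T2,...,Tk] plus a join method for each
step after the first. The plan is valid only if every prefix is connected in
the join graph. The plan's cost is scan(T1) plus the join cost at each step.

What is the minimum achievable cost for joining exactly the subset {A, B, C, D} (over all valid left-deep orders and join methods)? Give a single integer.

12360

Selinger DP over subsets of {A,B,C,D}:
  {D}: scan cost=500, card=500
  {A}: scan cost=120, card=120
  {B}: scan cost=120, card=120
  {C}: scan cost=100, card=100
  {AD}: card=600; try (A,hash)→2680, (A,nl_idx)→4600, (D,merge)→6080, (A,merge)→6460, (D,hash)→9240, (D,nl)→60120 …(+1); best=2680 via (A,hash)
  {AB}: card=1200; try (B,hash)→1920, (A,hash)→1920, (B,merge)→2040, (A,merge)→2040, (A,nl_idx)→2160, (B,nl)→14520 …(+1); best=1920 via (B,hash)
  {BC}: card=1500; try (C,hash)→1640, (B,merge)→1860, (C,merge)→1880, (B,hash)→1880, (B,nl)→12100, (C,nl)→12120; best=1640 via (C,hash)
  {ABD}: card=6000; try (B,hash)→4960, (B,merge)→10240, (D,hash)→12120, (D,merge)→21320, (B,nl)→74680, (D,nl)→601920; best=4960 via (B,hash)
  {ABC}: card=15000; try (C,hash)→4520, (A,hash)→4820, (C,merge)→17120, (A,merge)→20600, (A,nl_idx)→27140, (C,nl)→121920 …(+1); best=4520 via (C,hash)
  {ABCD}: card=75000; try (C,hash)→12360, (D,hash)→28520, (C,merge)→89760, (D,merge)→234520, (C,nl)→604960, (D,nl)→7504520; best=12360 via (C,hash)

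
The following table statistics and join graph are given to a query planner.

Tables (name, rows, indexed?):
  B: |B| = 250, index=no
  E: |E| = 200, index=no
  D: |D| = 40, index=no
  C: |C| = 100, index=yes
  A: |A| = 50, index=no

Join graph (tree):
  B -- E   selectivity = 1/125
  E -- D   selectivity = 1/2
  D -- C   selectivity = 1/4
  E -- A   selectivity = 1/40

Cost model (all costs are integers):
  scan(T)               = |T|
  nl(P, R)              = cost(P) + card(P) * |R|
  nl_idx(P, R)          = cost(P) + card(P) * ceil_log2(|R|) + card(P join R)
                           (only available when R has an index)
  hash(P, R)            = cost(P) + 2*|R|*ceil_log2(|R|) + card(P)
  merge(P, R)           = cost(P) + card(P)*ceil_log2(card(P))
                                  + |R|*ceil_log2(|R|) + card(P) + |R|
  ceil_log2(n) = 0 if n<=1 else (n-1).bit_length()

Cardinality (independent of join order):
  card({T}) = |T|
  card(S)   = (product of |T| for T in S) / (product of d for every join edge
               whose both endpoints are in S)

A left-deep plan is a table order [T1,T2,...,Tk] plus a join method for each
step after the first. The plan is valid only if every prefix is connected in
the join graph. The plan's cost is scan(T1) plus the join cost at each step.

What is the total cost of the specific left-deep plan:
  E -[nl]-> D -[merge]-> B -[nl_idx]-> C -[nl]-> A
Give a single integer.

10318450

step 1: scan E: cost=200, card=200
step 2: join D via nl
    card(P join D) = 200*40/(2) = 4000
    cost = 200 + 200*40 = 8200
step 3: join B via merge
    card(P join B) = 4000*250/(125) = 8000
    cost = 8200 + 4000*12 + 250*8 + 4000 + 250 = 62450
step 4: join C via nl_idx
    card(P join C) = 8000*100/(4) = 200000
    cost = 62450 + 8000*7 + 200000 = 318450
step 5: join A via nl
    card(P join A) = 200000*50/(40) = 250000
    cost = 318450 + 200000*50 = 10318450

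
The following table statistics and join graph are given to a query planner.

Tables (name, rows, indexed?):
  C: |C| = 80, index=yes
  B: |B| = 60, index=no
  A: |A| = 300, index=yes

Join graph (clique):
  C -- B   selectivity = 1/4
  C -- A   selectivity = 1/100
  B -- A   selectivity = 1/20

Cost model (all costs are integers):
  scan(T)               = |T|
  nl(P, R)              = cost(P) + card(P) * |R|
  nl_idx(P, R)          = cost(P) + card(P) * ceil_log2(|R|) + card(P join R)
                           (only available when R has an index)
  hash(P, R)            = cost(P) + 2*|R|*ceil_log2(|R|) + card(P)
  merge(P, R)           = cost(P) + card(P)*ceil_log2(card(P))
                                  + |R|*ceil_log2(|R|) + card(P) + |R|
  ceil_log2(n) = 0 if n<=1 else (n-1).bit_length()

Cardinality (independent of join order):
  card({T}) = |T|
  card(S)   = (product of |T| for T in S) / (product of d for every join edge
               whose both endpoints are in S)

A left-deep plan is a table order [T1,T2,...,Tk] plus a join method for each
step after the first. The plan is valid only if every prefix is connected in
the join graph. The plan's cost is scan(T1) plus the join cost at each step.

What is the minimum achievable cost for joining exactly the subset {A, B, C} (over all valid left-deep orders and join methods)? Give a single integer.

2000

Selinger DP over subsets of {A,B,C}:
  {C}: scan cost=80, card=80
  {B}: scan cost=60, card=60
  {A}: scan cost=300, card=300
  {BC}: card=1200; try (B,hash)→880, (C,merge)→1120, (B,merge)→1140, (C,hash)→1240, (C,nl_idx)→1680, (C,nl)→4860 …(+1); best=880 via (B,hash)
  {AC}: card=240; try (A,nl_idx)→1040, (C,hash)→1720, (C,nl_idx)→2640, (A,merge)→3720, (C,merge)→3940, (A,hash)→5560 …(+2); best=1040 via (A,nl_idx)
  {AB}: card=900; try (B,hash)→1320, (A,nl_idx)→1500, (A,merge)→3480, (B,merge)→3720, (A,hash)→5520, (A,nl)→18060 …(+1); best=1320 via (B,hash)
  {ABC}: card=180; try (B,hash)→2000, (C,hash)→3340, (B,merge)→3620, (A,hash)→7480, (C,nl_idx)→7800, (C,merge)→11860 …(+5); best=2000 via (B,hash)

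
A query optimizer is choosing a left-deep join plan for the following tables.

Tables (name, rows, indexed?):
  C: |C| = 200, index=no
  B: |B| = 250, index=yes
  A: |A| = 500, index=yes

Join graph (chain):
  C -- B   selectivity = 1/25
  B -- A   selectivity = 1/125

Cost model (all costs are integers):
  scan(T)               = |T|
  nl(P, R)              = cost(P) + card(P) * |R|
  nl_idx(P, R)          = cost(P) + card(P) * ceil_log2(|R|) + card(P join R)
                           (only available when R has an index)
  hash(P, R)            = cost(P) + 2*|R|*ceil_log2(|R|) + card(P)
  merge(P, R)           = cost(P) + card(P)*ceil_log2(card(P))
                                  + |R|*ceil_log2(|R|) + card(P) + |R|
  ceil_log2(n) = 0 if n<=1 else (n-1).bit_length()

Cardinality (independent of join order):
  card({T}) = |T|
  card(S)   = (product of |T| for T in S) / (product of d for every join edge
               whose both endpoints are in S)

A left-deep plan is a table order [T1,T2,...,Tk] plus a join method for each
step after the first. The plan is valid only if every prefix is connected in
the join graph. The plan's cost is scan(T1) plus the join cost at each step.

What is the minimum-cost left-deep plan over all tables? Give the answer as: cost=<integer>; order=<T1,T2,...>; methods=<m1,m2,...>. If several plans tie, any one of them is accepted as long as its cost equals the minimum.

cost=7700; order=B,A,C; methods=nl_idx,hash

Selinger DP (subsets sized 1..n):
  {C}: scan cost=200, card=200
  {B}: scan cost=250, card=250
  {A}: scan cost=500, card=500
  {BC}: card=2000; try (C,hash)→3700, (B,nl_idx)→3800, (B,merge)→4250, (C,merge)→4300, (B,hash)→4400, (B,nl)→50200 …(+1); best=3700 via (C,hash)
  {AB}: card=1000; try (A,nl_idx)→3500, (B,hash)→5000, (B,nl_idx)→5500, (A,merge)→7500, (B,merge)→7750, (A,hash)→9500 …(+2); best=3500 via (A,nl_idx)
  {ABC}: card=8000; try (C,hash)→7700, (A,hash)→14700, (C,merge)→16300, (A,nl_idx)→29700, (A,merge)→32700, (C,nl)→203500 …(+1); best=7700 via (C,hash)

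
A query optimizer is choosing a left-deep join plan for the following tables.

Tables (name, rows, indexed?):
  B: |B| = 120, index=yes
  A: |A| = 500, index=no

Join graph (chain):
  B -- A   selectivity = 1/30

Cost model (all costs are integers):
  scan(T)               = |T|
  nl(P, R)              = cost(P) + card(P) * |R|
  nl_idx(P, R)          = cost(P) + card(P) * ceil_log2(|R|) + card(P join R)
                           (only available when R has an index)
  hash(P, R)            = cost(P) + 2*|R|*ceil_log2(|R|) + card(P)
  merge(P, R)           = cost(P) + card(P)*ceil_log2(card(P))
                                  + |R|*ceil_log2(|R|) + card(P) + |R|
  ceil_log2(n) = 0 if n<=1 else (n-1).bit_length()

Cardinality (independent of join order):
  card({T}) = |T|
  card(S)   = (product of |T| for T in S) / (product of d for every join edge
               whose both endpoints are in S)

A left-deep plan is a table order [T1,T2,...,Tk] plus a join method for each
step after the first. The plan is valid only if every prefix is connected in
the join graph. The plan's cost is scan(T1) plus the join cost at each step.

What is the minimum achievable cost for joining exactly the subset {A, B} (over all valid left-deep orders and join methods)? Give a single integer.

2680

Selinger DP over subsets of {A,B}:
  {B}: scan cost=120, card=120
  {A}: scan cost=500, card=500
  {AB}: card=2000; try (B,hash)→2680, (B,nl_idx)→6000, (A,merge)→6080, (B,merge)→6460, (A,hash)→9240, (A,nl)→60120 …(+1); best=2680 via (B,hash)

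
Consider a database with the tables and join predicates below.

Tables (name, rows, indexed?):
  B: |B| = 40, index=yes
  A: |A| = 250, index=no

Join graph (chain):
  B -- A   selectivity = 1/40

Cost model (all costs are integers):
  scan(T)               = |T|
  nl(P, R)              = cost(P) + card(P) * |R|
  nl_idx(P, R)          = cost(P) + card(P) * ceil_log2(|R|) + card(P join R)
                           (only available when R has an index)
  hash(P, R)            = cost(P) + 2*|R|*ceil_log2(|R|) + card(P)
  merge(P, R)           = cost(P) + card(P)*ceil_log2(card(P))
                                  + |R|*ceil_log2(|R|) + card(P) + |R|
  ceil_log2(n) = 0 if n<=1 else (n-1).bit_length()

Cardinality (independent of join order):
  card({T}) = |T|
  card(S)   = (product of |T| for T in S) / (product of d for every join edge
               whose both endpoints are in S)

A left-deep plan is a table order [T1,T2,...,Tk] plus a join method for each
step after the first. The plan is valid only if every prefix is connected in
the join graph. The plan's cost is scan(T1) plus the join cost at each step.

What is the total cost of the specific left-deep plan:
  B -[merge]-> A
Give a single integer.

step 1: scan B: cost=40, card=40
step 2: join A via merge
    card(P join A) = 40*250/(40) = 250
    cost = 40 + 40*6 + 250*8 + 40 + 250 = 2570

2570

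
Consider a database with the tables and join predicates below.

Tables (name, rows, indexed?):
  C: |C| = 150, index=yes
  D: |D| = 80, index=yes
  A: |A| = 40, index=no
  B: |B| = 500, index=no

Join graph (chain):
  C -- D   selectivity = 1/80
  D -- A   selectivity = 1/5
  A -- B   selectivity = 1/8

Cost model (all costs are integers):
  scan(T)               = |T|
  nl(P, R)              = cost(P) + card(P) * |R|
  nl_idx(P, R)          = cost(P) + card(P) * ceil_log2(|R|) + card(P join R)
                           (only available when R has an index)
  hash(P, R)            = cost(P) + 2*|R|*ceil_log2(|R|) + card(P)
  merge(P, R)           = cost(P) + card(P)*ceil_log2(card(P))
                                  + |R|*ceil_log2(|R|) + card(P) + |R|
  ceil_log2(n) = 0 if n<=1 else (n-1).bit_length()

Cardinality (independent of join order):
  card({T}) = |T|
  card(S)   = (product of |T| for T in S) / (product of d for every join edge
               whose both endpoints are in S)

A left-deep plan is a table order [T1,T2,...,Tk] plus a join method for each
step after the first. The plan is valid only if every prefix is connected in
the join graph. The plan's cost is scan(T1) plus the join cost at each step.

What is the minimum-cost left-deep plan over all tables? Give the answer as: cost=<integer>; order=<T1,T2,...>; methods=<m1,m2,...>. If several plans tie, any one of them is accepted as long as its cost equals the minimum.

cost=11700; order=D,C,A,B; methods=nl_idx,hash,hash

Selinger DP (subsets sized 1..n):
  {C}: scan cost=150, card=150
  {D}: scan cost=80, card=80
  {A}: scan cost=40, card=40
  {B}: scan cost=500, card=500
  {CD}: card=150; try (C,nl_idx)→870, (D,nl_idx)→1350, (D,hash)→1420, (C,merge)→2070, (D,merge)→2140, (C,hash)→2560 …(+2); best=870 via (C,nl_idx)
  {AD}: card=640; try (A,hash)→640, (D,merge)→960, (D,nl_idx)→960, (A,merge)→1000, (D,hash)→1200, (D,nl)→3240 …(+1); best=640 via (A,hash)
  {AB}: card=2500; try (A,hash)→1480, (B,merge)→5320, (A,merge)→5780, (B,hash)→9080, (B,nl)→20040, (A,nl)→20500; best=1480 via (A,hash)
  {ACD}: card=1200; try (A,hash)→1500, (A,merge)→2500, (C,hash)→3680, (A,nl)→6870, (C,nl_idx)→6960, (C,merge)→9030 …(+1); best=1500 via (A,hash)
  {ABD}: card=40000; try (D,hash)→5100, (B,hash)→10280, (B,merge)→12680, (D,merge)→34620, (D,nl_idx)→58980, (D,nl)→201480 …(+1); best=5100 via (D,hash)
  {ABCD}: card=75000; try (B,hash)→11700, (B,merge)→20900, (C,hash)→47500, (C,nl_idx)→400100, (B,nl)→601500, (C,merge)→686450 …(+1); best=11700 via (B,hash)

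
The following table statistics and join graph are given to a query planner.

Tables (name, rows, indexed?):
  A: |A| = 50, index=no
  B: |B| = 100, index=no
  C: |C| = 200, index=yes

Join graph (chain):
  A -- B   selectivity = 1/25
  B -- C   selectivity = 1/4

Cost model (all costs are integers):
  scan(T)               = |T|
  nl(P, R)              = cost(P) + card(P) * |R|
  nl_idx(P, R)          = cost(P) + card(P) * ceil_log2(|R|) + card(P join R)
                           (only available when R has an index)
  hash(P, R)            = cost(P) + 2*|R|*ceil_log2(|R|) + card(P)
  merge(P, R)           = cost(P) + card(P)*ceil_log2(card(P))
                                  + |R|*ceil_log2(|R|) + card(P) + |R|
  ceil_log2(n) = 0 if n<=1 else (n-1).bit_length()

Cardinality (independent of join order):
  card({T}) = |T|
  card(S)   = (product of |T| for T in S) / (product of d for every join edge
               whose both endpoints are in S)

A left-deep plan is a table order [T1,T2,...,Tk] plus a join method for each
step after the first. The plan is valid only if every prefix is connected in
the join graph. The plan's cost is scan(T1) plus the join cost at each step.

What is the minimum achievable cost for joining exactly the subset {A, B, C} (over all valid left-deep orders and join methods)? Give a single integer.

Selinger DP over subsets of {A,B,C}:
  {A}: scan cost=50, card=50
  {B}: scan cost=100, card=100
  {C}: scan cost=200, card=200
  {AB}: card=200; try (A,hash)→800, (B,merge)→1200, (A,merge)→1250, (B,hash)→1500, (B,nl)→5050, (A,nl)→5100; best=800 via (A,hash)
  {BC}: card=5000; try (B,hash)→1800, (C,merge)→2700, (B,merge)→2800, (C,hash)→3400, (C,nl_idx)→5900, (C,nl)→20100 …(+1); best=1800 via (B,hash)
  {ABC}: card=10000; try (C,hash)→4200, (C,merge)→4400, (A,hash)→7400, (C,nl_idx)→12400, (C,nl)→40800, (A,merge)→72150 …(+1); best=4200 via (C,hash)

4200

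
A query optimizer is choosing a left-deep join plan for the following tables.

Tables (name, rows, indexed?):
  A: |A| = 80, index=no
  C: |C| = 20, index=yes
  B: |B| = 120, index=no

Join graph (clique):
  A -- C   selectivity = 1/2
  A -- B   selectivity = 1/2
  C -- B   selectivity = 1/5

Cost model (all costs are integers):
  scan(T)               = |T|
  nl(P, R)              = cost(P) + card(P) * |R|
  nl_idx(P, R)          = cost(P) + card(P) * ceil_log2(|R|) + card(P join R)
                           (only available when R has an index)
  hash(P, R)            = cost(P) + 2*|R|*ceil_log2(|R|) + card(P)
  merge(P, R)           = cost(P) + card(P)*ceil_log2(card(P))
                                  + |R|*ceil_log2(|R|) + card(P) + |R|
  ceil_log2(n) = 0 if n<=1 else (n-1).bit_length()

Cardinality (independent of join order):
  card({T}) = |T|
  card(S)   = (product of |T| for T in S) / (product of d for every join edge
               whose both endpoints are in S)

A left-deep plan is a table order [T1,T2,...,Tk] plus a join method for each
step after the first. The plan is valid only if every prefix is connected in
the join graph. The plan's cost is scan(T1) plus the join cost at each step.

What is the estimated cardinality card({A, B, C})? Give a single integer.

9600

Tables in S: A(80), B(120), C(20)
Edges inside S: A-C(d=2), A-B(d=2), C-B(d=5)
numerator = 80 * 120 * 20 = 192000
denominator = 2 * 2 * 5 = 20
card(S) = 192000 / 20 = 9600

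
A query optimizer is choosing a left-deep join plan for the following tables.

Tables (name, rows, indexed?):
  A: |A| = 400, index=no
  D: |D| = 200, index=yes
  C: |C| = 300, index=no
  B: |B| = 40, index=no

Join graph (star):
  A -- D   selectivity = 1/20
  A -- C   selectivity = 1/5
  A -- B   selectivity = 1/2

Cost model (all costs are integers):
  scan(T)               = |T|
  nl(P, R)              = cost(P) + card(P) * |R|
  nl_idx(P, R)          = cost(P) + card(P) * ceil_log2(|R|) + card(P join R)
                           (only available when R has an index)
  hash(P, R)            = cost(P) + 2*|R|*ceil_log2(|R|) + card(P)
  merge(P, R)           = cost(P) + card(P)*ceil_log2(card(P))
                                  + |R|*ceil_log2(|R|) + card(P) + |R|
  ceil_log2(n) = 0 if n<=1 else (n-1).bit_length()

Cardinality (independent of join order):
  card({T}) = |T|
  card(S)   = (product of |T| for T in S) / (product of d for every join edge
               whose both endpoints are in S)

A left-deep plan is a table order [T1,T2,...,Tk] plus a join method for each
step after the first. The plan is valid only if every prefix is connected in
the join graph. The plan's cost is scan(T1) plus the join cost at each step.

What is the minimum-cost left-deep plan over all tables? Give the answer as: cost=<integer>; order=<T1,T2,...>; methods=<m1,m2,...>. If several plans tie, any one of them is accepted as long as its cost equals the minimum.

Selinger DP (subsets sized 1..n):
  {A}: scan cost=400, card=400
  {D}: scan cost=200, card=200
  {C}: scan cost=300, card=300
  {B}: scan cost=40, card=40
  {AD}: card=4000; try (D,hash)→4000, (A,merge)→6000, (D,merge)→6200, (D,nl_idx)→7600, (A,hash)→7600, (A,nl)→80200 …(+1); best=4000 via (D,hash)
  {AC}: card=24000; try (C,hash)→6200, (A,merge)→7300, (C,merge)→7400, (A,hash)→7800, (A,nl)→120300, (C,nl)→120400; best=6200 via (C,hash)
  {AB}: card=8000; try (B,hash)→1280, (A,merge)→4320, (B,merge)→4680, (A,hash)→7280, (A,nl)→16040, (B,nl)→16400; best=1280 via (B,hash)
  {ACD}: card=240000; try (C,hash)→13400, (D,hash)→33400, (C,merge)→59000, (D,merge)→392000, (D,nl_idx)→438200, (C,nl)→1204000 …(+1); best=13400 via (C,hash)
  {ABD}: card=80000; try (B,hash)→8480, (D,hash)→12480, (B,merge)→56280, (D,merge)→115080, (D,nl_idx)→145280, (B,nl)→164000 …(+1); best=8480 via (B,hash)
  {ABC}: card=480000; try (C,hash)→14680, (B,hash)→30680, (C,merge)→116280, (B,merge)→390480, (B,nl)→966200, (C,nl)→2401280; best=14680 via (C,hash)
  {ABCD}: card=4800000; try (C,hash)→93880, (B,hash)→253880, (D,hash)→497880, (C,merge)→1451480, (B,merge)→4573680, (D,nl_idx)→8654680 …(+4); best=93880 via (C,hash)

cost=93880; order=A,D,B,C; methods=hash,hash,hash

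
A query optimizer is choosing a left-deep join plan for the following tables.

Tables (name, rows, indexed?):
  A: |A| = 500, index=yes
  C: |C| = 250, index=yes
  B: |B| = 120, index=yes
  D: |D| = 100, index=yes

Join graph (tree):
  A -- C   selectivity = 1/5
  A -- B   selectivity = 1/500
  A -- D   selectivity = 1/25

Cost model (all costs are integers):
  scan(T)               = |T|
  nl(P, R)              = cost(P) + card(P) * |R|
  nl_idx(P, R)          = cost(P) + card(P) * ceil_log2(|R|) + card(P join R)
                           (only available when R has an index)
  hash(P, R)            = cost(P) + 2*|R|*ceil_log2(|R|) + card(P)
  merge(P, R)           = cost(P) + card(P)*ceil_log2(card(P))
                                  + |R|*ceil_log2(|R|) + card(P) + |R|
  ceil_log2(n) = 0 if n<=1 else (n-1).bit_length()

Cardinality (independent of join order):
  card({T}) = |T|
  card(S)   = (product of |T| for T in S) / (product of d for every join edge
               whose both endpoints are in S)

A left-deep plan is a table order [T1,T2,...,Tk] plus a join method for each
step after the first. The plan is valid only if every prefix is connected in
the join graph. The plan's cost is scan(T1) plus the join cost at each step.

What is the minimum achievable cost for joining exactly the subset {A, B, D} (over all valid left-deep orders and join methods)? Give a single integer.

2640

Selinger DP over subsets of {A,B,D}:
  {A}: scan cost=500, card=500
  {B}: scan cost=120, card=120
  {D}: scan cost=100, card=100
  {AB}: card=120; try (A,nl_idx)→1320, (B,hash)→2680, (B,nl_idx)→4120, (A,merge)→6080, (B,merge)→6460, (A,hash)→9240 …(+2); best=1320 via (A,nl_idx)
  {AD}: card=2000; try (D,hash)→2400, (A,nl_idx)→3000, (A,merge)→5900, (D,nl_idx)→6000, (D,merge)→6300, (A,hash)→9200 …(+2); best=2400 via (D,hash)
  {ABD}: card=480; try (D,nl_idx)→2640, (D,hash)→2840, (D,merge)→3080, (B,hash)→6080, (D,nl)→13320, (B,nl_idx)→16880 …(+2); best=2640 via (D,nl_idx)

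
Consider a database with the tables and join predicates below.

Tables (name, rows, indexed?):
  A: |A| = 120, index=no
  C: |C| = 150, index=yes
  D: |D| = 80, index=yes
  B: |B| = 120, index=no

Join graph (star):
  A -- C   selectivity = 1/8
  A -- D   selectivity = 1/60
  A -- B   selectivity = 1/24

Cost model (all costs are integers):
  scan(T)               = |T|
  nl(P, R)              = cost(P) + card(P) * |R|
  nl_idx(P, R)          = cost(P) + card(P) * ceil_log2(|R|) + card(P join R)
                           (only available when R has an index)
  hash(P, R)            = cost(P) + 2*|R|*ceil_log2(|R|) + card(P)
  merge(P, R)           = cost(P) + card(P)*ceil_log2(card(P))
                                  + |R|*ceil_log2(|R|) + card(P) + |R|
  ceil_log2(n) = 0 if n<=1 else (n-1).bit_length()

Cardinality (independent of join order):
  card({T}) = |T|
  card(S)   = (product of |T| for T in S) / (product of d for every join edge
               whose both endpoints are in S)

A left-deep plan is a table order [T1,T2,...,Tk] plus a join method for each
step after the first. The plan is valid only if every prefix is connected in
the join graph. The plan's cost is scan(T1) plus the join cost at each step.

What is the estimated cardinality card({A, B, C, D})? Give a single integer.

Tables in S: A(120), B(120), C(150), D(80)
Edges inside S: A-C(d=8), A-D(d=60), A-B(d=24)
numerator = 120 * 120 * 150 * 80 = 172800000
denominator = 8 * 60 * 24 = 11520
card(S) = 172800000 / 11520 = 15000

15000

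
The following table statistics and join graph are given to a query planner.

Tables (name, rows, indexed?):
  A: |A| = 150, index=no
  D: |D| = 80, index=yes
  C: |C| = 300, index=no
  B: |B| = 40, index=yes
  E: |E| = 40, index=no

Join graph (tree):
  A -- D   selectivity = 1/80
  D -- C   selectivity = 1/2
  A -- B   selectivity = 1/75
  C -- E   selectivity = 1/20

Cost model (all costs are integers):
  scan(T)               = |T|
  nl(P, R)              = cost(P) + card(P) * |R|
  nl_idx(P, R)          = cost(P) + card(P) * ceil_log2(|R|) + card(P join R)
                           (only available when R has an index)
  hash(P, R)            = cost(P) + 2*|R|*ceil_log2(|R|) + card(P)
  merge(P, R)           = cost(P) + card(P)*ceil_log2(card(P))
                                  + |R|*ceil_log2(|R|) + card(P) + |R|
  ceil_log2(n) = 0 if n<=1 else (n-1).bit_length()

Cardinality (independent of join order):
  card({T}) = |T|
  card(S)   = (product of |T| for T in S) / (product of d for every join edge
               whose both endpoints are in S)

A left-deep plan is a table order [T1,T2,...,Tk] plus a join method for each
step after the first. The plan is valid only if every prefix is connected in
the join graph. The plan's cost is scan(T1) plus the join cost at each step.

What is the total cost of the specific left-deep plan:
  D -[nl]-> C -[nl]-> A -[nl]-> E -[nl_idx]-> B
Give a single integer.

3018080

step 1: scan D: cost=80, card=80
step 2: join C via nl
    card(P join C) = 80*300/(2) = 12000
    cost = 80 + 80*300 = 24080
step 3: join A via nl
    card(P join A) = 12000*150/(80) = 22500
    cost = 24080 + 12000*150 = 1824080
step 4: join E via nl
    card(P join E) = 22500*40/(20) = 45000
    cost = 1824080 + 22500*40 = 2724080
step 5: join B via nl_idx
    card(P join B) = 45000*40/(75) = 24000
    cost = 2724080 + 45000*6 + 24000 = 3018080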